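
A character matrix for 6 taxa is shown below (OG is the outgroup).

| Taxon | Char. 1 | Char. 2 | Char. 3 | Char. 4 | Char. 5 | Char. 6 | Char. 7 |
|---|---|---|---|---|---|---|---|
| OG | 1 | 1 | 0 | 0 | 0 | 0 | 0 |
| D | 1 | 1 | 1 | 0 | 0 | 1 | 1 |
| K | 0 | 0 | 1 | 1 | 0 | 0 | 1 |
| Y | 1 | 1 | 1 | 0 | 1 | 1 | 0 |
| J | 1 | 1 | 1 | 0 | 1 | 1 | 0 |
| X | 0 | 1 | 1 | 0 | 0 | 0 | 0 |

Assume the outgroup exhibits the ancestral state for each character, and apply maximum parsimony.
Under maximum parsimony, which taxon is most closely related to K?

X

Character polarity is set by the outgroup: the derived state is whichever differs from the outgroup's state, so for Char. 1, Char. 2 the derived state is '0', and for the remaining characters it is '1'.
Only K and X show the derived state '0' for Char. 1, supporting them as a clade.
Char. 2 (derived state '0') is unique to K (autapomorphy; uninformative for grouping).
All ingroup taxa share the derived state '1' for Char. 3; it defines the ingroup but does not resolve relationships within it.
Char. 4: derived state '1' in K only — an autapomorphy, so it tells us nothing about relationships among taxa.
Char. 5 (derived state '1') is shared by J and Y — a synapomorphy uniting that clade.
Char. 6: derived state '1' in D, J, and Y only — synapomorphy for {D, J, Y}.
Char. 7 (state '1') occurs in D and K but conflicts with the nesting implied by the other characters — most parsimoniously interpreted as homoplasy.
Most parsimonious ingroup topology: ((D,(Y,J)),(K,X)).
K and X form a cherry on this tree, so they are sister taxa.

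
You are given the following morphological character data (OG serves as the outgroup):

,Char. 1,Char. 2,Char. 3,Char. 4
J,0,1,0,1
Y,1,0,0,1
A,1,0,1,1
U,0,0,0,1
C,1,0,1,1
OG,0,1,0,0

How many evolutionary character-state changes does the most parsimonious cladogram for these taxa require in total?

4

Character polarity is set by the outgroup: the derived state is whichever differs from the outgroup's state, so for Char. 2 the derived state is '0', and for the remaining characters it is '1'.
Only A, C, and Y show the derived state '1' for Char. 1, supporting them as a clade.
Char. 2 (derived state '0') is shared by A, C, U, and Y — a synapomorphy uniting that clade.
Char. 3 (derived state '1') is shared by A and C — a synapomorphy uniting that clade.
Char. 4 (derived state '1') is shared by all ingroup taxa — unites the whole ingroup.
Most parsimonious ingroup topology: ((((A,C),Y),U),J).
Changes per character on this tree: Char. 1: 1; Char. 2: 1; Char. 3: 1; Char. 4: 1.
Total = 4.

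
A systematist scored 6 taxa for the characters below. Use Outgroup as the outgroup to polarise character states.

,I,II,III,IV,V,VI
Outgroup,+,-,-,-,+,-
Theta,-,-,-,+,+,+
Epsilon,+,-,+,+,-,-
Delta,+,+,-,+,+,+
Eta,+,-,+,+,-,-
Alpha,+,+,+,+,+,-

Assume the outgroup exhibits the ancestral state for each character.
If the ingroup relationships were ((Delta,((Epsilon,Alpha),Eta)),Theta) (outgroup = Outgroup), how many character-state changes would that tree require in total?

9

Map each character onto ((Delta,((Epsilon,Alpha),Eta)),Theta) (rooted by Outgroup) and count the minimum state changes it requires (Fitch parsimony):
I: 1; II: 2; III: 1; IV: 1; V: 2; VI: 2.
Total tree length = 9.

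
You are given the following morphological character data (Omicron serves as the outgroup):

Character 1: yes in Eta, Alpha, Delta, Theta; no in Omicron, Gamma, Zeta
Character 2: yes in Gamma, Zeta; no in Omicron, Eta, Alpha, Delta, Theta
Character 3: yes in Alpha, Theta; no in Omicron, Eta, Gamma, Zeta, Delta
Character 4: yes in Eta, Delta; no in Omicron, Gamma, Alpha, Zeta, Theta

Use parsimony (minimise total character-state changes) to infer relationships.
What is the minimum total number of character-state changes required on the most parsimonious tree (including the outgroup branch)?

The outgroup has state 'no' for every character, so 'yes' is the derived state throughout.
Character 1 (derived state 'yes') is shared by Alpha, Delta, Eta, and Theta — a synapomorphy uniting that clade.
Character 2 (derived state 'yes') is shared by Gamma and Zeta — a synapomorphy uniting that clade.
Character 3: derived state 'yes' in Alpha and Theta only — synapomorphy for {Alpha, Theta}.
Character 4 (derived state 'yes') is shared by Delta and Eta — a synapomorphy uniting that clade.
Most parsimonious ingroup topology: (((Eta,Delta),(Alpha,Theta)),(Gamma,Zeta)).
Changes per character on this tree: Character 1: 1; Character 2: 1; Character 3: 1; Character 4: 1.
Total = 4.

4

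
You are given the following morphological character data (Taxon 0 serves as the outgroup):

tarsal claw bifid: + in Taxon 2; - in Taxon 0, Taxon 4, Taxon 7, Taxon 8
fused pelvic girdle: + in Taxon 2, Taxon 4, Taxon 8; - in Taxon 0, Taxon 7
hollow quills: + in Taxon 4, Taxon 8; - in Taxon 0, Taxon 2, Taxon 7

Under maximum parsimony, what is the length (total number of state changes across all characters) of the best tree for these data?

3

The outgroup has state '-' for every character, so '+' is the derived state throughout.
tarsal claw bifid: derived state '+' in Taxon 2 only — an autapomorphy, so it tells us nothing about relationships among taxa.
fused pelvic girdle: derived state '+' in Taxon 2, Taxon 4, and Taxon 8 only — synapomorphy for {Taxon 2, Taxon 4, Taxon 8}.
hollow quills (derived state '+') is shared by Taxon 4 and Taxon 8 — a synapomorphy uniting that clade.
Most parsimonious ingroup topology: ((Taxon 2,(Taxon 4,Taxon 8)),Taxon 7).
Changes per character on this tree: tarsal claw bifid: 1; fused pelvic girdle: 1; hollow quills: 1.
Total = 3.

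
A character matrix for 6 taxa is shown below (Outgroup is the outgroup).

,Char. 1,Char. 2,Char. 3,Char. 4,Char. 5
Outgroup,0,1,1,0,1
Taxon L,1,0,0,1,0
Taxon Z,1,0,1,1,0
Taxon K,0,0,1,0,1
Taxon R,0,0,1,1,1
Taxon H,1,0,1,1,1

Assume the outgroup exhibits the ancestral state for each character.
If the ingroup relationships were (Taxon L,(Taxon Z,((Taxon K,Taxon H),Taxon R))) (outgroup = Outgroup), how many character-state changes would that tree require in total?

9

Map each character onto (Taxon L,(Taxon Z,((Taxon K,Taxon H),Taxon R))) (rooted by Outgroup) and count the minimum state changes it requires (Fitch parsimony):
Char. 1: 3; Char. 2: 1; Char. 3: 1; Char. 4: 2; Char. 5: 2.
Total tree length = 9.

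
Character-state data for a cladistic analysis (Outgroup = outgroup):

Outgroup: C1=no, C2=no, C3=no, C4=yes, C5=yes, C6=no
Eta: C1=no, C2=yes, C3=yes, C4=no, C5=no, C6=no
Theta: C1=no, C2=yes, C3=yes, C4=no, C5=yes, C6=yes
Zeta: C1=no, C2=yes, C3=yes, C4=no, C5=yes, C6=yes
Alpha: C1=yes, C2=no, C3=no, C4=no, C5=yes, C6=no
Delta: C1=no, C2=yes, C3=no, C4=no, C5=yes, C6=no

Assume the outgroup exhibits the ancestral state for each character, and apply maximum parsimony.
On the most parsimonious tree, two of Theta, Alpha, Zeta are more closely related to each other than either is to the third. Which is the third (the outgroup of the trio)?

Character polarity is set by the outgroup: the derived state is whichever differs from the outgroup's state, so for C4, C5 the derived state is 'no', and for the remaining characters it is 'yes'.
C1 (derived state 'yes') is unique to Alpha (autapomorphy; uninformative for grouping).
C2: derived state 'yes' in Delta, Eta, Theta, and Zeta only — synapomorphy for {Delta, Eta, Theta, Zeta}.
C3 (derived state 'yes') is shared by Eta, Theta, and Zeta — a synapomorphy uniting that clade.
C4 (derived state 'no') is shared by all ingroup taxa — unites the whole ingroup.
C5: derived state 'no' in Eta only — an autapomorphy, so it tells us nothing about relationships among taxa.
C6 (derived state 'yes') is shared by Theta and Zeta — a synapomorphy uniting that clade.
Most parsimonious ingroup topology: (((Eta,(Theta,Zeta)),Delta),Alpha).
Theta and Zeta share a more recent common ancestor with each other than either does with Alpha, so Alpha is the least closely related of the three.

Alpha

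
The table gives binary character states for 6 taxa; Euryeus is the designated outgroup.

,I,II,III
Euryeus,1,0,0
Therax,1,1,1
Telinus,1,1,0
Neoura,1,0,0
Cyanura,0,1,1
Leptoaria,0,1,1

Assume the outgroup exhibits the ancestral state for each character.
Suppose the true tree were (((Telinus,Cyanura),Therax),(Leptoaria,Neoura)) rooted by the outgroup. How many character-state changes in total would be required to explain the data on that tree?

7

Map each character onto (((Telinus,Cyanura),Therax),(Leptoaria,Neoura)) (rooted by Euryeus) and count the minimum state changes it requires (Fitch parsimony):
I: 2; II: 2; III: 3.
Total tree length = 7.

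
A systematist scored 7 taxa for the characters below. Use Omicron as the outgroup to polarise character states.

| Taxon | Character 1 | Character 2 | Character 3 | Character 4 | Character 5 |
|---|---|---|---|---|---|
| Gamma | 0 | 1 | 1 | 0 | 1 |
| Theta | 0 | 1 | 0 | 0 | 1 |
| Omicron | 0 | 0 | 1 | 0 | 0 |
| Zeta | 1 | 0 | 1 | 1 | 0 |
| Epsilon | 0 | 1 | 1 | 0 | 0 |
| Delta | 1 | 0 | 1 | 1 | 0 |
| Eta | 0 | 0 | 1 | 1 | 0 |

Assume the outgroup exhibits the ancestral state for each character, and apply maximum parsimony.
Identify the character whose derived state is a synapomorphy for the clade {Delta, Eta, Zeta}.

Character polarity is set by the outgroup: the derived state is whichever differs from the outgroup's state, so for Character 3 the derived state is '0', and for the remaining characters it is '1'.
Only Delta and Zeta show the derived state '1' for Character 1, supporting them as a clade.
Character 2 (derived state '1') is shared by Epsilon, Gamma, and Theta — a synapomorphy uniting that clade.
Character 3: derived state '0' in Theta only — an autapomorphy, so it tells us nothing about relationships among taxa.
Character 4 (derived state '1') is shared by Delta, Eta, and Zeta — a synapomorphy uniting that clade.
Character 5: derived state '1' in Gamma and Theta only — synapomorphy for {Gamma, Theta}.
Most parsimonious ingroup topology: ((Epsilon,(Gamma,Theta)),((Delta,Zeta),Eta)).
The clade {Delta, Eta, Zeta} is supported by Character 4: its derived state '1' occurs in exactly those taxa and in no other taxon (including the outgroup).

Character 4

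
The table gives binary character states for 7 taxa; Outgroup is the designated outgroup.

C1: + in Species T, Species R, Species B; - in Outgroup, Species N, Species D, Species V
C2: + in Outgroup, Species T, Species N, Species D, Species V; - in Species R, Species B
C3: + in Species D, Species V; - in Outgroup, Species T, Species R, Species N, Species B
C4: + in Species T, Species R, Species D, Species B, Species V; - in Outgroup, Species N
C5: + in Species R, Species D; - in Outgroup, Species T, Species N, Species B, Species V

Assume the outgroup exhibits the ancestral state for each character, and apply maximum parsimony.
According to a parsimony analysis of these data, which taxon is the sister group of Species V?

Character polarity is set by the outgroup: the derived state is whichever differs from the outgroup's state, so for C2 the derived state is '-', and for the remaining characters it is '+'.
Only Species B, Species R, and Species T show the derived state '+' for C1, supporting them as a clade.
Only Species B and Species R show the derived state '-' for C2, supporting them as a clade.
C3: derived state '+' in Species D and Species V only — synapomorphy for {Species D, Species V}.
C4 (derived state '+') is shared by Species B, Species D, Species R, Species T, and Species V — a synapomorphy uniting that clade.
C5 (state '+') occurs in Species D and Species R but conflicts with the nesting implied by the other characters — most parsimoniously interpreted as homoplasy.
Most parsimonious ingroup topology: (((Species T,(Species R,Species B)),(Species D,Species V)),Species N).
Species V and Species D form a cherry on this tree, so they are sister taxa.

Species D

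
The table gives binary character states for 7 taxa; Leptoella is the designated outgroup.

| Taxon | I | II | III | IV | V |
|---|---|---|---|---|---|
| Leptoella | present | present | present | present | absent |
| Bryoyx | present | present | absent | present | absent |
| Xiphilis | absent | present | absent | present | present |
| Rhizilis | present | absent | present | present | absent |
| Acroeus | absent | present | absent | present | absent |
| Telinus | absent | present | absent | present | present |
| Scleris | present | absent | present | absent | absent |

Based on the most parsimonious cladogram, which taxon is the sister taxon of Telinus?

Character polarity is set by the outgroup: the derived state is whichever differs from the outgroup's state, so for I, II, III, IV the derived state is 'absent', and for the remaining characters it is 'present'.
I (derived state 'absent') is shared by Acroeus, Telinus, and Xiphilis — a synapomorphy uniting that clade.
II (derived state 'absent') is shared by Rhizilis and Scleris — a synapomorphy uniting that clade.
III: derived state 'absent' in Acroeus, Bryoyx, Telinus, and Xiphilis only — synapomorphy for {Acroeus, Bryoyx, Telinus, Xiphilis}.
IV (derived state 'absent') is unique to Scleris (autapomorphy; uninformative for grouping).
V (derived state 'present') is shared by Telinus and Xiphilis — a synapomorphy uniting that clade.
Most parsimonious ingroup topology: ((((Telinus,Xiphilis),Acroeus),Bryoyx),(Rhizilis,Scleris)).
Telinus and Xiphilis form a cherry on this tree, so they are sister taxa.

Xiphilis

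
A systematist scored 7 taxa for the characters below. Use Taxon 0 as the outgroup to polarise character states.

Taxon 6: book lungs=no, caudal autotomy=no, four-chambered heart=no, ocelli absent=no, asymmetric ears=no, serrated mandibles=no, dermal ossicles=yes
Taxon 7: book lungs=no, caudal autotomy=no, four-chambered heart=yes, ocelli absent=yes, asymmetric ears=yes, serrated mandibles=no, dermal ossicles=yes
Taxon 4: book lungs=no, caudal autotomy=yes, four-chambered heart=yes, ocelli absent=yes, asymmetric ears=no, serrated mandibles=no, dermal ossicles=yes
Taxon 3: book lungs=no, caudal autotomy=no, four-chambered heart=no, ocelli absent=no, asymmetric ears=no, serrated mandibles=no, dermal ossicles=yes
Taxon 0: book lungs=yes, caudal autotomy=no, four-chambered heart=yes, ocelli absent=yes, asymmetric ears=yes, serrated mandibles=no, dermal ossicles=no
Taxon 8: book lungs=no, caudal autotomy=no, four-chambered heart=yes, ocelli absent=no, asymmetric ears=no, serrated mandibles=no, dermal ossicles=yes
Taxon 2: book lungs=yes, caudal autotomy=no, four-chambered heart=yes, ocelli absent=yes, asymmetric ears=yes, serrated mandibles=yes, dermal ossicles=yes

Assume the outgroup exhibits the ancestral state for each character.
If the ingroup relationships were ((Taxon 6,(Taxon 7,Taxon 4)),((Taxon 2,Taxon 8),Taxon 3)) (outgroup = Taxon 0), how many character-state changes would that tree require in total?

Map each character onto ((Taxon 6,(Taxon 7,Taxon 4)),((Taxon 2,Taxon 8),Taxon 3)) (rooted by Taxon 0) and count the minimum state changes it requires (Fitch parsimony):
book lungs: 2; caudal autotomy: 1; four-chambered heart: 2; ocelli absent: 3; asymmetric ears: 3; serrated mandibles: 1; dermal ossicles: 1.
Total tree length = 13.

13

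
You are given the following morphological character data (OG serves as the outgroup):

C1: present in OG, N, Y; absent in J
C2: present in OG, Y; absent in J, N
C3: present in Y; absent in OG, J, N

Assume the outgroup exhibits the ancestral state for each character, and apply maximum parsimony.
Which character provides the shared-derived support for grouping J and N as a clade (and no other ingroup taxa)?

C2

Character polarity is set by the outgroup: the derived state is whichever differs from the outgroup's state, so for C1, C2 the derived state is 'absent', and for the remaining characters it is 'present'.
C1 (derived state 'absent') is unique to J (autapomorphy; uninformative for grouping).
Only J and N show the derived state 'absent' for C2, supporting them as a clade.
C3: derived state 'present' in Y only — an autapomorphy, so it tells us nothing about relationships among taxa.
Most parsimonious ingroup topology: ((J,N),Y).
The clade {J, N} is supported by C2: its derived state 'absent' occurs in exactly those taxa and in no other taxon (including the outgroup).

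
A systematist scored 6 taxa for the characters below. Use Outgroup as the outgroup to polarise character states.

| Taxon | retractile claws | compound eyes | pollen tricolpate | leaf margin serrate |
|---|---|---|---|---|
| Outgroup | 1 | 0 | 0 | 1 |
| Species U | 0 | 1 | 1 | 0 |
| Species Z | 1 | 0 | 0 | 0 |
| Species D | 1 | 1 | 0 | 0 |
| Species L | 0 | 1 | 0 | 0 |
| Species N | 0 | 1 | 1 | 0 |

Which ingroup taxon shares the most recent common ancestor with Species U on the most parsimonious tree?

Character polarity is set by the outgroup: the derived state is whichever differs from the outgroup's state, so for retractile claws, leaf margin serrate the derived state is '0', and for the remaining characters it is '1'.
retractile claws: derived state '0' in Species L, Species N, and Species U only — synapomorphy for {Species L, Species N, Species U}.
compound eyes (derived state '1') is shared by Species D, Species L, Species N, and Species U — a synapomorphy uniting that clade.
pollen tricolpate: derived state '1' in Species N and Species U only — synapomorphy for {Species N, Species U}.
All ingroup taxa share the derived state '0' for leaf margin serrate; it defines the ingroup but does not resolve relationships within it.
Most parsimonious ingroup topology: ((((Species U,Species N),Species L),Species D),Species Z).
Species U and Species N form a cherry on this tree, so they are sister taxa.

Species N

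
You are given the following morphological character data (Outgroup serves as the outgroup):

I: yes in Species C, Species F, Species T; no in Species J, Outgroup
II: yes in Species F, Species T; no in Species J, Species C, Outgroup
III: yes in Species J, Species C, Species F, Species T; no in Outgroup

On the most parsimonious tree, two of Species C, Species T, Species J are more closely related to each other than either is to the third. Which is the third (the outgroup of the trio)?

The outgroup has state 'no' for every character, so 'yes' is the derived state throughout.
Only Species C, Species F, and Species T show the derived state 'yes' for I, supporting them as a clade.
II: derived state 'yes' in Species F and Species T only — synapomorphy for {Species F, Species T}.
All ingroup taxa share the derived state 'yes' for III; it defines the ingroup but does not resolve relationships within it.
Most parsimonious ingroup topology: (((Species T,Species F),Species C),Species J).
Species T and Species C share a more recent common ancestor with each other than either does with Species J, so Species J is the least closely related of the three.

Species J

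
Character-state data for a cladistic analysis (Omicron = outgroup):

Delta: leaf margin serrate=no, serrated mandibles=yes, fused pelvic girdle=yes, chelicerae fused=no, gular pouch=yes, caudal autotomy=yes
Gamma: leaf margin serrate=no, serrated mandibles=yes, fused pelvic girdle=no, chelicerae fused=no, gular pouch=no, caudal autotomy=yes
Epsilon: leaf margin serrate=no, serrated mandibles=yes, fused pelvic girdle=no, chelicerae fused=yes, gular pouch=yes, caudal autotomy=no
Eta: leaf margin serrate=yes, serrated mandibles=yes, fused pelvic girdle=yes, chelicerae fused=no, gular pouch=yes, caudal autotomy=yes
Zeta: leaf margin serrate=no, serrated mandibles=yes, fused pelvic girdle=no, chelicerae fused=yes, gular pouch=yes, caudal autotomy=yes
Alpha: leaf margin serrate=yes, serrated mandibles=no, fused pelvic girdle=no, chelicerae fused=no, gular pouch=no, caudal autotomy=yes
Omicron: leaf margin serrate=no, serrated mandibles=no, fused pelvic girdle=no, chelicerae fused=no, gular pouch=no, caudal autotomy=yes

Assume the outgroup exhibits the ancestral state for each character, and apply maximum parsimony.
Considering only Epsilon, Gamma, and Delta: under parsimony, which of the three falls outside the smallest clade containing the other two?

Gamma

Character polarity is set by the outgroup: the derived state is whichever differs from the outgroup's state, so for caudal autotomy the derived state is 'no', and for the remaining characters it is 'yes'.
leaf margin serrate groups Alpha and Eta, which is incompatible with the clades supported by the remaining characters; treating it as convergent (homoplasy) costs fewer steps than any alternative tree.
Only Delta, Epsilon, Eta, Gamma, and Zeta show the derived state 'yes' for serrated mandibles, supporting them as a clade.
fused pelvic girdle (derived state 'yes') is shared by Delta and Eta — a synapomorphy uniting that clade.
chelicerae fused: derived state 'yes' in Epsilon and Zeta only — synapomorphy for {Epsilon, Zeta}.
gular pouch: derived state 'yes' in Delta, Epsilon, Eta, and Zeta only — synapomorphy for {Delta, Epsilon, Eta, Zeta}.
caudal autotomy (derived state 'no') is unique to Epsilon (autapomorphy; uninformative for grouping).
Most parsimonious ingroup topology: ((((Zeta,Epsilon),(Eta,Delta)),Gamma),Alpha).
Epsilon and Delta share a more recent common ancestor with each other than either does with Gamma, so Gamma is the least closely related of the three.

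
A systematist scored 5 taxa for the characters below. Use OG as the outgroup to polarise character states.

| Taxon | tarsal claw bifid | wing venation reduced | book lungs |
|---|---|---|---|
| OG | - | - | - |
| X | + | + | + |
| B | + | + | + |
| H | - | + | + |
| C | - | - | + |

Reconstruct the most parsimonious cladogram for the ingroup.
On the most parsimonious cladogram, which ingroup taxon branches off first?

The outgroup has state '-' for every character, so '+' is the derived state throughout.
tarsal claw bifid: derived state '+' in B and X only — synapomorphy for {B, X}.
wing venation reduced: derived state '+' in B, H, and X only — synapomorphy for {B, H, X}.
All ingroup taxa share the derived state '+' for book lungs; it defines the ingroup but does not resolve relationships within it.
Most parsimonious ingroup topology: (((X,B),H),C).
C is sister to the clade containing all other ingroup taxa, so it is the earliest-diverging (most basal) ingroup lineage.

C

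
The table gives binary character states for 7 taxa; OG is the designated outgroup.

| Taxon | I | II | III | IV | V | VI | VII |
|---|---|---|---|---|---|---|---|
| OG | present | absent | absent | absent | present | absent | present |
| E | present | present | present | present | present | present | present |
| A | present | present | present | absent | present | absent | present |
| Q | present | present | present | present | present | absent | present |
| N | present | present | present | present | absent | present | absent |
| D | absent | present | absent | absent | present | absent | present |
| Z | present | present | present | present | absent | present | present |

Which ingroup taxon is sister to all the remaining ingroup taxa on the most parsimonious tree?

Character polarity is set by the outgroup: the derived state is whichever differs from the outgroup's state, so for I, V, VII the derived state is 'absent', and for the remaining characters it is 'present'.
I: derived state 'absent' in D only — an autapomorphy, so it tells us nothing about relationships among taxa.
II (derived state 'present') is shared by all ingroup taxa — unites the whole ingroup.
III: derived state 'present' in A, E, N, Q, and Z only — synapomorphy for {A, E, N, Q, Z}.
Only E, N, Q, and Z show the derived state 'present' for IV, supporting them as a clade.
V: derived state 'absent' in N and Z only — synapomorphy for {N, Z}.
Only E, N, and Z show the derived state 'present' for VI, supporting them as a clade.
VII (derived state 'absent') is unique to N (autapomorphy; uninformative for grouping).
Most parsimonious ingroup topology: ((((E,(N,Z)),Q),A),D).
D is sister to the clade containing all other ingroup taxa, so it is the earliest-diverging (most basal) ingroup lineage.

D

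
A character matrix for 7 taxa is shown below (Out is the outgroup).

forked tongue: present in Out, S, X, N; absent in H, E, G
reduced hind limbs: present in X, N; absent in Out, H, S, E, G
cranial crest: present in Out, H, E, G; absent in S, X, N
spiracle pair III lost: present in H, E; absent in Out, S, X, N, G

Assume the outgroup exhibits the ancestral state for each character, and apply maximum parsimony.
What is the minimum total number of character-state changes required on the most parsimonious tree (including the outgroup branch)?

Character polarity is set by the outgroup: the derived state is whichever differs from the outgroup's state, so for forked tongue, cranial crest the derived state is 'absent', and for the remaining characters it is 'present'.
Only E, G, and H show the derived state 'absent' for forked tongue, supporting them as a clade.
reduced hind limbs (derived state 'present') is shared by N and X — a synapomorphy uniting that clade.
cranial crest: derived state 'absent' in N, S, and X only — synapomorphy for {N, S, X}.
spiracle pair III lost: derived state 'present' in E and H only — synapomorphy for {E, H}.
Most parsimonious ingroup topology: (((H,E),G),(S,(X,N))).
Changes per character on this tree: forked tongue: 1; reduced hind limbs: 1; cranial crest: 1; spiracle pair III lost: 1.
Total = 4.

4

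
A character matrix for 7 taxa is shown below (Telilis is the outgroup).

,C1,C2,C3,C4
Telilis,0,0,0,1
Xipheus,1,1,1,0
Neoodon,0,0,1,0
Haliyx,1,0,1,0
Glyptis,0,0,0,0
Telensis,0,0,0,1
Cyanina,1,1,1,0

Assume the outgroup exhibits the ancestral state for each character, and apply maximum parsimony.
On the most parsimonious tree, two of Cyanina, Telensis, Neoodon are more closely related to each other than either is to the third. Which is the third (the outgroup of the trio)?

Character polarity is set by the outgroup: the derived state is whichever differs from the outgroup's state, so for C4 the derived state is '0', and for the remaining characters it is '1'.
C1: derived state '1' in Cyanina, Haliyx, and Xipheus only — synapomorphy for {Cyanina, Haliyx, Xipheus}.
Only Cyanina and Xipheus show the derived state '1' for C2, supporting them as a clade.
C3 (derived state '1') is shared by Cyanina, Haliyx, Neoodon, and Xipheus — a synapomorphy uniting that clade.
C4: derived state '0' in Cyanina, Glyptis, Haliyx, Neoodon, and Xipheus only — synapomorphy for {Cyanina, Glyptis, Haliyx, Neoodon, Xipheus}.
Most parsimonious ingroup topology: (((((Xipheus,Cyanina),Haliyx),Neoodon),Glyptis),Telensis).
Cyanina and Neoodon share a more recent common ancestor with each other than either does with Telensis, so Telensis is the least closely related of the three.

Telensis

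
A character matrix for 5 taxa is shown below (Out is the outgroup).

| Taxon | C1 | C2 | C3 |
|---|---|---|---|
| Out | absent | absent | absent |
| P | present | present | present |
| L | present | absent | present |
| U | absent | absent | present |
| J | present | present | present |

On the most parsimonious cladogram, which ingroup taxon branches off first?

The outgroup has state 'absent' for every character, so 'present' is the derived state throughout.
Only J, L, and P show the derived state 'present' for C1, supporting them as a clade.
Only J and P show the derived state 'present' for C2, supporting them as a clade.
C3 (derived state 'present') is shared by all ingroup taxa — unites the whole ingroup.
Most parsimonious ingroup topology: (((P,J),L),U).
U is sister to the clade containing all other ingroup taxa, so it is the earliest-diverging (most basal) ingroup lineage.

U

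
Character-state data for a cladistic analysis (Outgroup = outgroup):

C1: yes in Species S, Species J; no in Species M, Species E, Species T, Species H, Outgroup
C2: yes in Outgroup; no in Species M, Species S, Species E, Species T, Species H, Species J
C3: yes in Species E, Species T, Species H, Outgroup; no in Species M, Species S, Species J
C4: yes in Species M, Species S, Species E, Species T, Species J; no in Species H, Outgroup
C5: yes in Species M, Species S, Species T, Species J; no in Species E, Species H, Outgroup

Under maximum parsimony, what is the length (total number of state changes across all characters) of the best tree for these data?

Character polarity is set by the outgroup: the derived state is whichever differs from the outgroup's state, so for C2, C3 the derived state is 'no', and for the remaining characters it is 'yes'.
Only Species J and Species S show the derived state 'yes' for C1, supporting them as a clade.
All ingroup taxa share the derived state 'no' for C2; it defines the ingroup but does not resolve relationships within it.
C3: derived state 'no' in Species J, Species M, and Species S only — synapomorphy for {Species J, Species M, Species S}.
C4 (derived state 'yes') is shared by Species E, Species J, Species M, Species S, and Species T — a synapomorphy uniting that clade.
Only Species J, Species M, Species S, and Species T show the derived state 'yes' for C5, supporting them as a clade.
Most parsimonious ingroup topology: ((Species E,((Species M,(Species S,Species J)),Species T)),Species H).
Changes per character on this tree: C1: 1; C2: 1; C3: 1; C4: 1; C5: 1.
Total = 5.

5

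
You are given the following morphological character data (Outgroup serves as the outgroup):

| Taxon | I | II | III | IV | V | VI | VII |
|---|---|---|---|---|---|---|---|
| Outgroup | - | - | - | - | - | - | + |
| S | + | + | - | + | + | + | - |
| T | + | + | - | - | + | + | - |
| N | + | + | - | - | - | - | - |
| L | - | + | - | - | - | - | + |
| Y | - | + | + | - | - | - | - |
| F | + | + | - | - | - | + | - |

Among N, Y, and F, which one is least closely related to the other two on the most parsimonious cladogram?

Character polarity is set by the outgroup: the derived state is whichever differs from the outgroup's state, so for VII the derived state is '-', and for the remaining characters it is '+'.
I (derived state '+') is shared by F, N, S, and T — a synapomorphy uniting that clade.
All ingroup taxa share the derived state '+' for II; it defines the ingroup but does not resolve relationships within it.
III: derived state '+' in Y only — an autapomorphy, so it tells us nothing about relationships among taxa.
IV: derived state '+' in S only — an autapomorphy, so it tells us nothing about relationships among taxa.
V: derived state '+' in S and T only — synapomorphy for {S, T}.
VI (derived state '+') is shared by F, S, and T — a synapomorphy uniting that clade.
VII: derived state '-' in F, N, S, T, and Y only — synapomorphy for {F, N, S, T, Y}.
Most parsimonious ingroup topology: (((((S,T),F),N),Y),L).
F and N share a more recent common ancestor with each other than either does with Y, so Y is the least closely related of the three.

Y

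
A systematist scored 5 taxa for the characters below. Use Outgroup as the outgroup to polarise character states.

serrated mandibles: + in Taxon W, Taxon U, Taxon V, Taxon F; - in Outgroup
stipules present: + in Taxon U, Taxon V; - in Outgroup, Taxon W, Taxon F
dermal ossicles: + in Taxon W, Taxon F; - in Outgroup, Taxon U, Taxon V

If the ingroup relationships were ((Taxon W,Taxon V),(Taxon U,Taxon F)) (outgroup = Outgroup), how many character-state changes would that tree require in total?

5

Map each character onto ((Taxon W,Taxon V),(Taxon U,Taxon F)) (rooted by Outgroup) and count the minimum state changes it requires (Fitch parsimony):
serrated mandibles: 1; stipules present: 2; dermal ossicles: 2.
Total tree length = 5.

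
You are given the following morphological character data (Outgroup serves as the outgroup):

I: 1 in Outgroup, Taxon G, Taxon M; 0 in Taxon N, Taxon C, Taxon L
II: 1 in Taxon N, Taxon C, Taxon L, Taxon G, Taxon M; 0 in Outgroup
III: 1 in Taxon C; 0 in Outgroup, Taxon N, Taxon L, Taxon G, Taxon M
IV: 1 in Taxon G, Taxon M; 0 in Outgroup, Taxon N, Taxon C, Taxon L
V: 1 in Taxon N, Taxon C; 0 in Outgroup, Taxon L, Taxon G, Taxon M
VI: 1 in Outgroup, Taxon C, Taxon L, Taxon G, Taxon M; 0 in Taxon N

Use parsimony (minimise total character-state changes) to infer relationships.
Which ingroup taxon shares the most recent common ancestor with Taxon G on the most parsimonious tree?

Character polarity is set by the outgroup: the derived state is whichever differs from the outgroup's state, so for I, VI the derived state is '0', and for the remaining characters it is '1'.
I: derived state '0' in Taxon C, Taxon L, and Taxon N only — synapomorphy for {Taxon C, Taxon L, Taxon N}.
All ingroup taxa share the derived state '1' for II; it defines the ingroup but does not resolve relationships within it.
III (derived state '1') is unique to Taxon C (autapomorphy; uninformative for grouping).
IV (derived state '1') is shared by Taxon G and Taxon M — a synapomorphy uniting that clade.
V (derived state '1') is shared by Taxon C and Taxon N — a synapomorphy uniting that clade.
VI (derived state '0') is unique to Taxon N (autapomorphy; uninformative for grouping).
Most parsimonious ingroup topology: (((Taxon N,Taxon C),Taxon L),(Taxon G,Taxon M)).
Taxon G and Taxon M form a cherry on this tree, so they are sister taxa.

Taxon M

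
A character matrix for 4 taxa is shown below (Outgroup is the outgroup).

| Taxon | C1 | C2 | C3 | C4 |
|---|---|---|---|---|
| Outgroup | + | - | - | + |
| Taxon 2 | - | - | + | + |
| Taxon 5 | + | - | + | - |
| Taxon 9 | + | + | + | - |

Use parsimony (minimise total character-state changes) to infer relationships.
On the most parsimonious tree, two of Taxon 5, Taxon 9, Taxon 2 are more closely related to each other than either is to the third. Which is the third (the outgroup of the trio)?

Character polarity is set by the outgroup: the derived state is whichever differs from the outgroup's state, so for C1, C4 the derived state is '-', and for the remaining characters it is '+'.
C1: derived state '-' in Taxon 2 only — an autapomorphy, so it tells us nothing about relationships among taxa.
C2 (derived state '+') is unique to Taxon 9 (autapomorphy; uninformative for grouping).
All ingroup taxa share the derived state '+' for C3; it defines the ingroup but does not resolve relationships within it.
C4: derived state '-' in Taxon 5 and Taxon 9 only — synapomorphy for {Taxon 5, Taxon 9}.
Most parsimonious ingroup topology: (Taxon 2,(Taxon 5,Taxon 9)).
Taxon 5 and Taxon 9 share a more recent common ancestor with each other than either does with Taxon 2, so Taxon 2 is the least closely related of the three.

Taxon 2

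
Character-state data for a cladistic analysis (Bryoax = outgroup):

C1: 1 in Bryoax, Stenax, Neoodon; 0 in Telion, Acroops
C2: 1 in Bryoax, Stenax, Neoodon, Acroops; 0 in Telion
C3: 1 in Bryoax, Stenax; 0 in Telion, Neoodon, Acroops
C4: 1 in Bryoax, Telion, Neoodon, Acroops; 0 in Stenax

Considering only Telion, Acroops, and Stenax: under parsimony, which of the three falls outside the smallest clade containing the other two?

Stenax

The outgroup has state '1' for every character, so '0' is the derived state throughout.
C1 (derived state '0') is shared by Acroops and Telion — a synapomorphy uniting that clade.
C2 (derived state '0') is unique to Telion (autapomorphy; uninformative for grouping).
Only Acroops, Neoodon, and Telion show the derived state '0' for C3, supporting them as a clade.
C4 (derived state '0') is unique to Stenax (autapomorphy; uninformative for grouping).
Most parsimonious ingroup topology: (((Telion,Acroops),Neoodon),Stenax).
Acroops and Telion share a more recent common ancestor with each other than either does with Stenax, so Stenax is the least closely related of the three.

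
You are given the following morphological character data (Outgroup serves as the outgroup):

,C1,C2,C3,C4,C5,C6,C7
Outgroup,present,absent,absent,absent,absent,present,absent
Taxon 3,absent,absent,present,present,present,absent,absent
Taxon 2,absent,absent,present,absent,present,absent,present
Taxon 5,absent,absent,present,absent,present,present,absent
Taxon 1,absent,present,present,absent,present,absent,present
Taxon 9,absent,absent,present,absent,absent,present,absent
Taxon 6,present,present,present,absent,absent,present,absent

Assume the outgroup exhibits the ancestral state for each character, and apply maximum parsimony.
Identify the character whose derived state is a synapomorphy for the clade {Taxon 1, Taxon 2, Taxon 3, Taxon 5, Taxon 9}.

C1

Character polarity is set by the outgroup: the derived state is whichever differs from the outgroup's state, so for C1, C6 the derived state is 'absent', and for the remaining characters it is 'present'.
C1: derived state 'absent' in Taxon 1, Taxon 2, Taxon 3, Taxon 5, and Taxon 9 only — synapomorphy for {Taxon 1, Taxon 2, Taxon 3, Taxon 5, Taxon 9}.
C2 (state 'present') occurs in Taxon 1 and Taxon 6 but conflicts with the nesting implied by the other characters — most parsimoniously interpreted as homoplasy.
All ingroup taxa share the derived state 'present' for C3; it defines the ingroup but does not resolve relationships within it.
C4 (derived state 'present') is unique to Taxon 3 (autapomorphy; uninformative for grouping).
Only Taxon 1, Taxon 2, Taxon 3, and Taxon 5 show the derived state 'present' for C5, supporting them as a clade.
C6 (derived state 'absent') is shared by Taxon 1, Taxon 2, and Taxon 3 — a synapomorphy uniting that clade.
C7: derived state 'present' in Taxon 1 and Taxon 2 only — synapomorphy for {Taxon 1, Taxon 2}.
Most parsimonious ingroup topology: ((((Taxon 3,(Taxon 2,Taxon 1)),Taxon 5),Taxon 9),Taxon 6).
The clade {Taxon 1, Taxon 2, Taxon 3, Taxon 5, Taxon 9} is supported by C1: its derived state 'absent' occurs in exactly those taxa and in no other taxon (including the outgroup).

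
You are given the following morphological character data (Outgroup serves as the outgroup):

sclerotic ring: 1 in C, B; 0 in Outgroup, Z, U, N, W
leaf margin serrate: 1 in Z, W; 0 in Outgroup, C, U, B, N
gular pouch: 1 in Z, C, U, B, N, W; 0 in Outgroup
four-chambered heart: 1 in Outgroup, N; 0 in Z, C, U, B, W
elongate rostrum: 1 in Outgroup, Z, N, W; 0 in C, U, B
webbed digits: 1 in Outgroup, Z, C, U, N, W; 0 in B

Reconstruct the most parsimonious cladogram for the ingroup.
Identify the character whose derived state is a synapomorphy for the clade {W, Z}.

leaf margin serrate

Character polarity is set by the outgroup: the derived state is whichever differs from the outgroup's state, so for four-chambered heart, elongate rostrum, webbed digits the derived state is '0', and for the remaining characters it is '1'.
sclerotic ring (derived state '1') is shared by B and C — a synapomorphy uniting that clade.
leaf margin serrate: derived state '1' in W and Z only — synapomorphy for {W, Z}.
All ingroup taxa share the derived state '1' for gular pouch; it defines the ingroup but does not resolve relationships within it.
four-chambered heart: derived state '0' in B, C, U, W, and Z only — synapomorphy for {B, C, U, W, Z}.
elongate rostrum (derived state '0') is shared by B, C, and U — a synapomorphy uniting that clade.
webbed digits: derived state '0' in B only — an autapomorphy, so it tells us nothing about relationships among taxa.
Most parsimonious ingroup topology: (((Z,W),((C,B),U)),N).
The clade {W, Z} is supported by leaf margin serrate: its derived state '1' occurs in exactly those taxa and in no other taxon (including the outgroup).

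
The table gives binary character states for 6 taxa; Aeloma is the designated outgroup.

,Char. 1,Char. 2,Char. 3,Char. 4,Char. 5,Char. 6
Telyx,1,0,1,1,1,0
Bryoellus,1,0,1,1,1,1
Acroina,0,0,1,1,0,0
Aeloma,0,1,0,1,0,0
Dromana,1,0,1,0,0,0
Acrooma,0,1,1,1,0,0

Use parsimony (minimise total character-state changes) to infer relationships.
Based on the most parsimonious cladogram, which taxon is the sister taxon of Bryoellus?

Character polarity is set by the outgroup: the derived state is whichever differs from the outgroup's state, so for Char. 2, Char. 4 the derived state is '0', and for the remaining characters it is '1'.
Char. 1: derived state '1' in Bryoellus, Dromana, and Telyx only — synapomorphy for {Bryoellus, Dromana, Telyx}.
Char. 2: derived state '0' in Acroina, Bryoellus, Dromana, and Telyx only — synapomorphy for {Acroina, Bryoellus, Dromana, Telyx}.
All ingroup taxa share the derived state '1' for Char. 3; it defines the ingroup but does not resolve relationships within it.
Char. 4 (derived state '0') is unique to Dromana (autapomorphy; uninformative for grouping).
Char. 5: derived state '1' in Bryoellus and Telyx only — synapomorphy for {Bryoellus, Telyx}.
Char. 6 (derived state '1') is unique to Bryoellus (autapomorphy; uninformative for grouping).
Most parsimonious ingroup topology: ((((Bryoellus,Telyx),Dromana),Acroina),Acrooma).
Bryoellus and Telyx form a cherry on this tree, so they are sister taxa.

Telyx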